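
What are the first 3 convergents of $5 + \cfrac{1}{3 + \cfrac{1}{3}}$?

5/1, 16/3, 53/10

Using the convergent recurrence p_i = a_i*p_{i-1} + p_{i-2}, q_i = a_i*q_{i-1} + q_{i-2} with p_{-2}=0, p_{-1}=1, q_{-2}=1, q_{-1}=0:
  i=0: a_0=5, p_0 = 5*1 + 0 = 5, q_0 = 5*0 + 1 = 1.
  i=1: a_1=3, p_1 = 3*5 + 1 = 16, q_1 = 3*1 + 0 = 3.
  i=2: a_2=3, p_2 = 3*16 + 5 = 53, q_2 = 3*3 + 1 = 10.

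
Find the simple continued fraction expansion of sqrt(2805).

Write x_i = (sqrt(2805) + m_i)/d_i with (m_0, d_0) = (0, 1). a_0 = floor(sqrt(2805)) = 52, since 52^2 = 2704 <= 2805 < 2809 = 53^2.
Iterate m_{i+1} = d_i*a_i - m_i, d_{i+1} = (2805 - m_{i+1}^2)/d_i, a_{i+1} = floor((a_0 + m_{i+1})/d_{i+1}):
  m_1 = 1*52 - 0 = 52, d_1 = (2805 - 52^2)/1 = 101/1 = 101, a_1 = floor((52 + 52)/101) = 1.
  m_2 = 101*1 - 52 = 49, d_2 = (2805 - 49^2)/101 = 404/101 = 4, a_2 = floor((52 + 49)/4) = 25.
  m_3 = 4*25 - 49 = 51, d_3 = (2805 - 51^2)/4 = 204/4 = 51, a_3 = floor((52 + 51)/51) = 2.
  m_4 = 51*2 - 51 = 51, d_4 = (2805 - 51^2)/51 = 204/51 = 4, a_4 = floor((52 + 51)/4) = 25.
  m_5 = 4*25 - 51 = 49, d_5 = (2805 - 49^2)/4 = 404/4 = 101, a_5 = floor((52 + 49)/101) = 1.
  m_6 = 101*1 - 49 = 52, d_6 = (2805 - 52^2)/101 = 101/101 = 1, a_6 = floor((52 + 52)/1) = 104.
  m_7 = 1*104 - 52 = 52, d_7 = (2805 - 52^2)/1 = 101/1 = 101: (m_7, d_7) = (m_1, d_1) = (52, 101), so from here the quotients repeat a_1, ..., a_6; the period length is 6.
Hence the expansion of sqrt(2805) is a_0 = 52 followed by the repeating block 1, 25, 2, 25, 1, 104 (period 6).

[52; (1, 25, 2, 25, 1, 104)]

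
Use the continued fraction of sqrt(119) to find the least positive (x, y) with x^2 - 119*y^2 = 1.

First expand sqrt(119) as a continued fraction. With x_i = (sqrt(119) + m_i)/d_i and (m_0, d_0) = (0, 1): a_0 = floor(sqrt(119)) = 10, since 10^2 = 100 <= 119 < 121 = 11^2.
Iterate m_{i+1} = d_i*a_i - m_i, d_{i+1} = (119 - m_{i+1}^2)/d_i, a_{i+1} = floor((a_0 + m_{i+1})/d_{i+1}):
  m_1 = 1*10 - 0 = 10, d_1 = (119 - 10^2)/1 = 19/1 = 19, a_1 = floor((10 + 10)/19) = 1.
  m_2 = 19*1 - 10 = 9, d_2 = (119 - 9^2)/19 = 38/19 = 2, a_2 = floor((10 + 9)/2) = 9.
  m_3 = 2*9 - 9 = 9, d_3 = (119 - 9^2)/2 = 38/2 = 19, a_3 = floor((10 + 9)/19) = 1.
  m_4 = 19*1 - 9 = 10, d_4 = (119 - 10^2)/19 = 19/19 = 1, a_4 = floor((10 + 10)/1) = 20.
  m_5 = 1*20 - 10 = 10, d_5 = (119 - 10^2)/1 = 19/1 = 19: (m_5, d_5) = (m_1, d_1) = (10, 19), so from here the quotients repeat a_1, ..., a_4; the period length is 4.
So sqrt(119) = [10; (1, 9, 1, 20)] with period length k = 4.
k is even, so the fundamental solution of x^2 - 119y^2 = 1 is (p_{k-1}, q_{k-1}) = (p_3, q_3); compute convergents through index 3.
Convergents (p_i = a_i*p_{i-1} + p_{i-2}, q_i = a_i*q_{i-1} + q_{i-2} with p_{-2}=0, p_{-1}=1, q_{-2}=1, q_{-1}=0):
  i=0: a_0=10, p_0 = 10*1 + 0 = 10, q_0 = 10*0 + 1 = 1.
  i=1: a_1=1, p_1 = 1*10 + 1 = 11, q_1 = 1*1 + 0 = 1.
  i=2: a_2=9, p_2 = 9*11 + 10 = 109, q_2 = 9*1 + 1 = 10.
  i=3: a_3=1, p_3 = 1*109 + 11 = 120, q_3 = 1*10 + 1 = 11.
Check: 120^2 - 119*11^2 = 14400 - 14399 = 1, so (x, y) = (120, 11) solves the equation, and by the theorem it is the least positive solution.

(x, y) = (120, 11)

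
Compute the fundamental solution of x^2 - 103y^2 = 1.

First expand sqrt(103) as a continued fraction. With x_i = (sqrt(103) + m_i)/d_i and (m_0, d_0) = (0, 1): a_0 = floor(sqrt(103)) = 10, since 10^2 = 100 <= 103 < 121 = 11^2.
Iterate m_{i+1} = d_i*a_i - m_i, d_{i+1} = (103 - m_{i+1}^2)/d_i, a_{i+1} = floor((a_0 + m_{i+1})/d_{i+1}):
  m_1 = 1*10 - 0 = 10, d_1 = (103 - 10^2)/1 = 3/1 = 3, a_1 = floor((10 + 10)/3) = 6.
  m_2 = 3*6 - 10 = 8, d_2 = (103 - 8^2)/3 = 39/3 = 13, a_2 = floor((10 + 8)/13) = 1.
  m_3 = 13*1 - 8 = 5, d_3 = (103 - 5^2)/13 = 78/13 = 6, a_3 = floor((10 + 5)/6) = 2.
  m_4 = 6*2 - 5 = 7, d_4 = (103 - 7^2)/6 = 54/6 = 9, a_4 = floor((10 + 7)/9) = 1.
  m_5 = 9*1 - 7 = 2, d_5 = (103 - 2^2)/9 = 99/9 = 11, a_5 = floor((10 + 2)/11) = 1.
  m_6 = 11*1 - 2 = 9, d_6 = (103 - 9^2)/11 = 22/11 = 2, a_6 = floor((10 + 9)/2) = 9.
  m_7 = 2*9 - 9 = 9, d_7 = (103 - 9^2)/2 = 22/2 = 11, a_7 = floor((10 + 9)/11) = 1.
  m_8 = 11*1 - 9 = 2, d_8 = (103 - 2^2)/11 = 99/11 = 9, a_8 = floor((10 + 2)/9) = 1.
  m_9 = 9*1 - 2 = 7, d_9 = (103 - 7^2)/9 = 54/9 = 6, a_9 = floor((10 + 7)/6) = 2.
  m_10 = 6*2 - 7 = 5, d_10 = (103 - 5^2)/6 = 78/6 = 13, a_10 = floor((10 + 5)/13) = 1.
  m_11 = 13*1 - 5 = 8, d_11 = (103 - 8^2)/13 = 39/13 = 3, a_11 = floor((10 + 8)/3) = 6.
  m_12 = 3*6 - 8 = 10, d_12 = (103 - 10^2)/3 = 3/3 = 1, a_12 = floor((10 + 10)/1) = 20.
  m_13 = 1*20 - 10 = 10, d_13 = (103 - 10^2)/1 = 3/1 = 3: (m_13, d_13) = (m_1, d_1) = (10, 3), so from here the quotients repeat a_1, ..., a_12; the period length is 12.
So sqrt(103) = [10; (6, 1, 2, 1, 1, 9, 1, 1, 2, 1, 6, 20)] with period length k = 12.
k is even, so the fundamental solution of x^2 - 103y^2 = 1 is (p_{k-1}, q_{k-1}) = (p_11, q_11); compute convergents through index 11.
Convergents (p_i = a_i*p_{i-1} + p_{i-2}, q_i = a_i*q_{i-1} + q_{i-2} with p_{-2}=0, p_{-1}=1, q_{-2}=1, q_{-1}=0):
  i=0: a_0=10, p_0 = 10*1 + 0 = 10, q_0 = 10*0 + 1 = 1.
  i=1: a_1=6, p_1 = 6*10 + 1 = 61, q_1 = 6*1 + 0 = 6.
  i=2: a_2=1, p_2 = 1*61 + 10 = 71, q_2 = 1*6 + 1 = 7.
  i=3: a_3=2, p_3 = 2*71 + 61 = 203, q_3 = 2*7 + 6 = 20.
  i=4: a_4=1, p_4 = 1*203 + 71 = 274, q_4 = 1*20 + 7 = 27.
  i=5: a_5=1, p_5 = 1*274 + 203 = 477, q_5 = 1*27 + 20 = 47.
  i=6: a_6=9, p_6 = 9*477 + 274 = 4567, q_6 = 9*47 + 27 = 450.
  i=7: a_7=1, p_7 = 1*4567 + 477 = 5044, q_7 = 1*450 + 47 = 497.
  i=8: a_8=1, p_8 = 1*5044 + 4567 = 9611, q_8 = 1*497 + 450 = 947.
  i=9: a_9=2, p_9 = 2*9611 + 5044 = 24266, q_9 = 2*947 + 497 = 2391.
  i=10: a_10=1, p_10 = 1*24266 + 9611 = 33877, q_10 = 1*2391 + 947 = 3338.
  i=11: a_11=6, p_11 = 6*33877 + 24266 = 227528, q_11 = 6*3338 + 2391 = 22419.
Check: 227528^2 - 103*22419^2 = 51768990784 - 51768990783 = 1, so (x, y) = (227528, 22419) solves the equation, and by the theorem it is the least positive solution.

(x, y) = (227528, 22419)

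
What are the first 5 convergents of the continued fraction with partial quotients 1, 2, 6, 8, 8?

1/1, 3/2, 19/13, 155/106, 1259/861

Using the convergent recurrence p_i = a_i*p_{i-1} + p_{i-2}, q_i = a_i*q_{i-1} + q_{i-2} with p_{-2}=0, p_{-1}=1, q_{-2}=1, q_{-1}=0:
  i=0: a_0=1, p_0 = 1*1 + 0 = 1, q_0 = 1*0 + 1 = 1.
  i=1: a_1=2, p_1 = 2*1 + 1 = 3, q_1 = 2*1 + 0 = 2.
  i=2: a_2=6, p_2 = 6*3 + 1 = 19, q_2 = 6*2 + 1 = 13.
  i=3: a_3=8, p_3 = 8*19 + 3 = 155, q_3 = 8*13 + 2 = 106.
  i=4: a_4=8, p_4 = 8*155 + 19 = 1259, q_4 = 8*106 + 13 = 861.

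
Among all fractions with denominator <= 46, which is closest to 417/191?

Expand x = 417/191 as a continued fraction with the Euclidean algorithm:
  417 = 2*191 + 35, so a_0 = 2.
  191 = 5*35 + 16, so a_1 = 5.
  35 = 2*16 + 3, so a_2 = 2.
  16 = 5*3 + 1, so a_3 = 5.
  3 = 3*1 + 0, so a_4 = 3.
so x = [2; 5, 2, 5, 3].
Convergents (p_i = a_i*p_{i-1} + p_{i-2}, q_i = a_i*q_{i-1} + q_{i-2} with p_{-2}=0, p_{-1}=1, q_{-2}=1, q_{-1}=0), until the denominator exceeds 46:
  i=0: a_0=2, p_0 = 2*1 + 0 = 2, q_0 = 2*0 + 1 = 1.
  i=1: a_1=5, p_1 = 5*2 + 1 = 11, q_1 = 5*1 + 0 = 5.
  i=2: a_2=2, p_2 = 2*11 + 2 = 24, q_2 = 2*5 + 1 = 11.
  i=3: a_3=5, p_3 = 5*24 + 11 = 131, q_3 = 5*11 + 5 = 60.
q_3 = 60 > 46, so the last convergent with denominator <= 46 is p_2/q_2 = 24/11.
The closest fraction with denominator <= 46 is either p_2/q_2 or the intermediate fraction (k*p_2 + p_1)/(k*q_2 + q_1) with the largest k >= 1 whose denominator stays <= 46; these approach x as k grows, and every other convergent or intermediate fraction in range is farther away.
Largest k: floor((46 - q_1)/q_2) = floor((46 - 5)/11) = 3.
That gives (3*24 + 11)/(3*11 + 5) = 83/38.
Compare the errors: |x - 24/11| = |417*11 - 24*191|/(191*11) = 3/2101, and |x - 83/38| = |417*38 - 83*191|/(191*38) = 7/7258.
Cross-multiplying, 7*2101 = 14707 < 21774 = 3*7258, so 7/7258 is smaller: the intermediate fraction 83/38 is closer to x than 24/11.

83/38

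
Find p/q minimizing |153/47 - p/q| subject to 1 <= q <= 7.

Expand x = 153/47 as a continued fraction with the Euclidean algorithm:
  153 = 3*47 + 12, so a_0 = 3.
  47 = 3*12 + 11, so a_1 = 3.
  12 = 1*11 + 1, so a_2 = 1.
  11 = 11*1 + 0, so a_3 = 11.
so x = [3; 3, 1, 11].
Convergents (p_i = a_i*p_{i-1} + p_{i-2}, q_i = a_i*q_{i-1} + q_{i-2} with p_{-2}=0, p_{-1}=1, q_{-2}=1, q_{-1}=0), until the denominator exceeds 7:
  i=0: a_0=3, p_0 = 3*1 + 0 = 3, q_0 = 3*0 + 1 = 1.
  i=1: a_1=3, p_1 = 3*3 + 1 = 10, q_1 = 3*1 + 0 = 3.
  i=2: a_2=1, p_2 = 1*10 + 3 = 13, q_2 = 1*3 + 1 = 4.
  i=3: a_3=11, p_3 = 11*13 + 10 = 153, q_3 = 11*4 + 3 = 47.
q_3 = 47 > 7, so the last convergent with denominator <= 7 is p_2/q_2 = 13/4.
The closest fraction with denominator <= 7 is either p_2/q_2 or the intermediate fraction (k*p_2 + p_1)/(k*q_2 + q_1) with the largest k >= 1 whose denominator stays <= 7; these approach x as k grows, and every other convergent or intermediate fraction in range is farther away.
Largest k: floor((7 - q_1)/q_2) = floor((7 - 3)/4) = 1.
That gives (1*13 + 10)/(1*4 + 3) = 23/7.
Compare the errors: |x - 13/4| = |153*4 - 13*47|/(47*4) = 1/188, and |x - 23/7| = |153*7 - 23*47|/(47*7) = 10/329.
Cross-multiplying, 1*329 = 329 < 1880 = 10*188, so 1/188 is smaller: the convergent 13/4 is closer to x than 23/7.

13/4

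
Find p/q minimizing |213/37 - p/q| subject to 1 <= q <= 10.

23/4

Expand x = 213/37 as a continued fraction with the Euclidean algorithm:
  213 = 5*37 + 28, so a_0 = 5.
  37 = 1*28 + 9, so a_1 = 1.
  28 = 3*9 + 1, so a_2 = 3.
  9 = 9*1 + 0, so a_3 = 9.
so x = [5; 1, 3, 9].
Convergents (p_i = a_i*p_{i-1} + p_{i-2}, q_i = a_i*q_{i-1} + q_{i-2} with p_{-2}=0, p_{-1}=1, q_{-2}=1, q_{-1}=0), until the denominator exceeds 10:
  i=0: a_0=5, p_0 = 5*1 + 0 = 5, q_0 = 5*0 + 1 = 1.
  i=1: a_1=1, p_1 = 1*5 + 1 = 6, q_1 = 1*1 + 0 = 1.
  i=2: a_2=3, p_2 = 3*6 + 5 = 23, q_2 = 3*1 + 1 = 4.
  i=3: a_3=9, p_3 = 9*23 + 6 = 213, q_3 = 9*4 + 1 = 37.
q_3 = 37 > 10, so the last convergent with denominator <= 10 is p_2/q_2 = 23/4.
The closest fraction with denominator <= 10 is either p_2/q_2 or the intermediate fraction (k*p_2 + p_1)/(k*q_2 + q_1) with the largest k >= 1 whose denominator stays <= 10; these approach x as k grows, and every other convergent or intermediate fraction in range is farther away.
Largest k: floor((10 - q_1)/q_2) = floor((10 - 1)/4) = 2.
That gives (2*23 + 6)/(2*4 + 1) = 52/9.
Compare the errors: |x - 23/4| = |213*4 - 23*37|/(37*4) = 1/148, and |x - 52/9| = |213*9 - 52*37|/(37*9) = 7/333.
Cross-multiplying, 1*333 = 333 < 1036 = 7*148, so 1/148 is smaller: the convergent 23/4 is closer to x than 52/9.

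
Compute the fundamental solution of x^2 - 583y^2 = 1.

First expand sqrt(583) as a continued fraction. With x_i = (sqrt(583) + m_i)/d_i and (m_0, d_0) = (0, 1): a_0 = floor(sqrt(583)) = 24, since 24^2 = 576 <= 583 < 625 = 25^2.
Iterate m_{i+1} = d_i*a_i - m_i, d_{i+1} = (583 - m_{i+1}^2)/d_i, a_{i+1} = floor((a_0 + m_{i+1})/d_{i+1}):
  m_1 = 1*24 - 0 = 24, d_1 = (583 - 24^2)/1 = 7/1 = 7, a_1 = floor((24 + 24)/7) = 6.
  m_2 = 7*6 - 24 = 18, d_2 = (583 - 18^2)/7 = 259/7 = 37, a_2 = floor((24 + 18)/37) = 1.
  m_3 = 37*1 - 18 = 19, d_3 = (583 - 19^2)/37 = 222/37 = 6, a_3 = floor((24 + 19)/6) = 7.
  m_4 = 6*7 - 19 = 23, d_4 = (583 - 23^2)/6 = 54/6 = 9, a_4 = floor((24 + 23)/9) = 5.
  m_5 = 9*5 - 23 = 22, d_5 = (583 - 22^2)/9 = 99/9 = 11, a_5 = floor((24 + 22)/11) = 4.
  m_6 = 11*4 - 22 = 22, d_6 = (583 - 22^2)/11 = 99/11 = 9, a_6 = floor((24 + 22)/9) = 5.
  m_7 = 9*5 - 22 = 23, d_7 = (583 - 23^2)/9 = 54/9 = 6, a_7 = floor((24 + 23)/6) = 7.
  m_8 = 6*7 - 23 = 19, d_8 = (583 - 19^2)/6 = 222/6 = 37, a_8 = floor((24 + 19)/37) = 1.
  m_9 = 37*1 - 19 = 18, d_9 = (583 - 18^2)/37 = 259/37 = 7, a_9 = floor((24 + 18)/7) = 6.
  m_10 = 7*6 - 18 = 24, d_10 = (583 - 24^2)/7 = 7/7 = 1, a_10 = floor((24 + 24)/1) = 48.
  m_11 = 1*48 - 24 = 24, d_11 = (583 - 24^2)/1 = 7/1 = 7: (m_11, d_11) = (m_1, d_1) = (24, 7), so from here the quotients repeat a_1, ..., a_10; the period length is 10.
So sqrt(583) = [24; (6, 1, 7, 5, 4, 5, 7, 1, 6, 48)] with period length k = 10.
k is even, so the fundamental solution of x^2 - 583y^2 = 1 is (p_{k-1}, q_{k-1}) = (p_9, q_9); compute convergents through index 9.
Convergents (p_i = a_i*p_{i-1} + p_{i-2}, q_i = a_i*q_{i-1} + q_{i-2} with p_{-2}=0, p_{-1}=1, q_{-2}=1, q_{-1}=0):
  i=0: a_0=24, p_0 = 24*1 + 0 = 24, q_0 = 24*0 + 1 = 1.
  i=1: a_1=6, p_1 = 6*24 + 1 = 145, q_1 = 6*1 + 0 = 6.
  i=2: a_2=1, p_2 = 1*145 + 24 = 169, q_2 = 1*6 + 1 = 7.
  i=3: a_3=7, p_3 = 7*169 + 145 = 1328, q_3 = 7*7 + 6 = 55.
  i=4: a_4=5, p_4 = 5*1328 + 169 = 6809, q_4 = 5*55 + 7 = 282.
  i=5: a_5=4, p_5 = 4*6809 + 1328 = 28564, q_5 = 4*282 + 55 = 1183.
  i=6: a_6=5, p_6 = 5*28564 + 6809 = 149629, q_6 = 5*1183 + 282 = 6197.
  i=7: a_7=7, p_7 = 7*149629 + 28564 = 1075967, q_7 = 7*6197 + 1183 = 44562.
  i=8: a_8=1, p_8 = 1*1075967 + 149629 = 1225596, q_8 = 1*44562 + 6197 = 50759.
  i=9: a_9=6, p_9 = 6*1225596 + 1075967 = 8429543, q_9 = 6*50759 + 44562 = 349116.
Check: 8429543^2 - 583*349116^2 = 71057195188849 - 71057195188848 = 1, so (x, y) = (8429543, 349116) solves the equation, and by the theorem it is the least positive solution.

(x, y) = (8429543, 349116)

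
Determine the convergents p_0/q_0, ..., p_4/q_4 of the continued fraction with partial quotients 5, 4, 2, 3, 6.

Using the convergent recurrence p_i = a_i*p_{i-1} + p_{i-2}, q_i = a_i*q_{i-1} + q_{i-2} with p_{-2}=0, p_{-1}=1, q_{-2}=1, q_{-1}=0:
  i=0: a_0=5, p_0 = 5*1 + 0 = 5, q_0 = 5*0 + 1 = 1.
  i=1: a_1=4, p_1 = 4*5 + 1 = 21, q_1 = 4*1 + 0 = 4.
  i=2: a_2=2, p_2 = 2*21 + 5 = 47, q_2 = 2*4 + 1 = 9.
  i=3: a_3=3, p_3 = 3*47 + 21 = 162, q_3 = 3*9 + 4 = 31.
  i=4: a_4=6, p_4 = 6*162 + 47 = 1019, q_4 = 6*31 + 9 = 195.

5/1, 21/4, 47/9, 162/31, 1019/195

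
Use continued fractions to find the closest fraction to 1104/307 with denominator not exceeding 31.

Expand x = 1104/307 as a continued fraction with the Euclidean algorithm:
  1104 = 3*307 + 183, so a_0 = 3.
  307 = 1*183 + 124, so a_1 = 1.
  183 = 1*124 + 59, so a_2 = 1.
  124 = 2*59 + 6, so a_3 = 2.
  59 = 9*6 + 5, so a_4 = 9.
  6 = 1*5 + 1, so a_5 = 1.
  5 = 5*1 + 0, so a_6 = 5.
so x = [3; 1, 1, 2, 9, 1, 5].
Convergents (p_i = a_i*p_{i-1} + p_{i-2}, q_i = a_i*q_{i-1} + q_{i-2} with p_{-2}=0, p_{-1}=1, q_{-2}=1, q_{-1}=0), until the denominator exceeds 31:
  i=0: a_0=3, p_0 = 3*1 + 0 = 3, q_0 = 3*0 + 1 = 1.
  i=1: a_1=1, p_1 = 1*3 + 1 = 4, q_1 = 1*1 + 0 = 1.
  i=2: a_2=1, p_2 = 1*4 + 3 = 7, q_2 = 1*1 + 1 = 2.
  i=3: a_3=2, p_3 = 2*7 + 4 = 18, q_3 = 2*2 + 1 = 5.
  i=4: a_4=9, p_4 = 9*18 + 7 = 169, q_4 = 9*5 + 2 = 47.
q_4 = 47 > 31, so the last convergent with denominator <= 31 is p_3/q_3 = 18/5.
The closest fraction with denominator <= 31 is either p_3/q_3 or the intermediate fraction (k*p_3 + p_2)/(k*q_3 + q_2) with the largest k >= 1 whose denominator stays <= 31; these approach x as k grows, and every other convergent or intermediate fraction in range is farther away.
Largest k: floor((31 - q_2)/q_3) = floor((31 - 2)/5) = 5.
That gives (5*18 + 7)/(5*5 + 2) = 97/27.
Compare the errors: |x - 18/5| = |1104*5 - 18*307|/(307*5) = 6/1535, and |x - 97/27| = |1104*27 - 97*307|/(307*27) = 29/8289.
Cross-multiplying, 29*1535 = 44515 < 49734 = 6*8289, so 29/8289 is smaller: the intermediate fraction 97/27 is closer to x than 18/5.

97/27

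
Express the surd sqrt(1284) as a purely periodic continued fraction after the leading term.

[35; (1, 4, 1, 70)]

Write x_i = (sqrt(1284) + m_i)/d_i with (m_0, d_0) = (0, 1). a_0 = floor(sqrt(1284)) = 35, since 35^2 = 1225 <= 1284 < 1296 = 36^2.
Iterate m_{i+1} = d_i*a_i - m_i, d_{i+1} = (1284 - m_{i+1}^2)/d_i, a_{i+1} = floor((a_0 + m_{i+1})/d_{i+1}):
  m_1 = 1*35 - 0 = 35, d_1 = (1284 - 35^2)/1 = 59/1 = 59, a_1 = floor((35 + 35)/59) = 1.
  m_2 = 59*1 - 35 = 24, d_2 = (1284 - 24^2)/59 = 708/59 = 12, a_2 = floor((35 + 24)/12) = 4.
  m_3 = 12*4 - 24 = 24, d_3 = (1284 - 24^2)/12 = 708/12 = 59, a_3 = floor((35 + 24)/59) = 1.
  m_4 = 59*1 - 24 = 35, d_4 = (1284 - 35^2)/59 = 59/59 = 1, a_4 = floor((35 + 35)/1) = 70.
  m_5 = 1*70 - 35 = 35, d_5 = (1284 - 35^2)/1 = 59/1 = 59: (m_5, d_5) = (m_1, d_1) = (35, 59), so from here the quotients repeat a_1, ..., a_4; the period length is 4.
Hence the expansion of sqrt(1284) is a_0 = 35 followed by the repeating block 1, 4, 1, 70 (period 4).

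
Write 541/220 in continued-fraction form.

[2; 2, 5, 1, 1, 1, 1, 3]

Run the Euclidean algorithm on 541 and 220; the successive quotients are the partial quotients a_0, a_1, ... (each step inverts the fractional part left over by the previous one):
  541 = 2*220 + 101, so a_0 = 2.
  220 = 2*101 + 18, so a_1 = 2.
  101 = 5*18 + 11, so a_2 = 5.
  18 = 1*11 + 7, so a_3 = 1.
  11 = 1*7 + 4, so a_4 = 1.
  7 = 1*4 + 3, so a_5 = 1.
  4 = 1*3 + 1, so a_6 = 1.
  3 = 3*1 + 0, so a_7 = 3.
The remainder reaches 0 after 8 divisions, so the expansion has 8 partial quotients, read off in order.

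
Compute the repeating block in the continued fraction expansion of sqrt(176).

Write x_i = (sqrt(176) + m_i)/d_i with (m_0, d_0) = (0, 1). a_0 = floor(sqrt(176)) = 13, since 13^2 = 169 <= 176 < 196 = 14^2.
Iterate m_{i+1} = d_i*a_i - m_i, d_{i+1} = (176 - m_{i+1}^2)/d_i, a_{i+1} = floor((a_0 + m_{i+1})/d_{i+1}):
  m_1 = 1*13 - 0 = 13, d_1 = (176 - 13^2)/1 = 7/1 = 7, a_1 = floor((13 + 13)/7) = 3.
  m_2 = 7*3 - 13 = 8, d_2 = (176 - 8^2)/7 = 112/7 = 16, a_2 = floor((13 + 8)/16) = 1.
  m_3 = 16*1 - 8 = 8, d_3 = (176 - 8^2)/16 = 112/16 = 7, a_3 = floor((13 + 8)/7) = 3.
  m_4 = 7*3 - 8 = 13, d_4 = (176 - 13^2)/7 = 7/7 = 1, a_4 = floor((13 + 13)/1) = 26.
  m_5 = 1*26 - 13 = 13, d_5 = (176 - 13^2)/1 = 7/1 = 7: (m_5, d_5) = (m_1, d_1) = (13, 7), so from here the quotients repeat a_1, ..., a_4; the period length is 4.
Hence the expansion of sqrt(176) is a_0 = 13 followed by the repeating block 3, 1, 3, 26 (period 4).

[13; (3, 1, 3, 26)]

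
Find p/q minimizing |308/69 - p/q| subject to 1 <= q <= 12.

Expand x = 308/69 as a continued fraction with the Euclidean algorithm:
  308 = 4*69 + 32, so a_0 = 4.
  69 = 2*32 + 5, so a_1 = 2.
  32 = 6*5 + 2, so a_2 = 6.
  5 = 2*2 + 1, so a_3 = 2.
  2 = 2*1 + 0, so a_4 = 2.
so x = [4; 2, 6, 2, 2].
Convergents (p_i = a_i*p_{i-1} + p_{i-2}, q_i = a_i*q_{i-1} + q_{i-2} with p_{-2}=0, p_{-1}=1, q_{-2}=1, q_{-1}=0), until the denominator exceeds 12:
  i=0: a_0=4, p_0 = 4*1 + 0 = 4, q_0 = 4*0 + 1 = 1.
  i=1: a_1=2, p_1 = 2*4 + 1 = 9, q_1 = 2*1 + 0 = 2.
  i=2: a_2=6, p_2 = 6*9 + 4 = 58, q_2 = 6*2 + 1 = 13.
q_2 = 13 > 12, so the last convergent with denominator <= 12 is p_1/q_1 = 9/2.
The closest fraction with denominator <= 12 is either p_1/q_1 or the intermediate fraction (k*p_1 + p_0)/(k*q_1 + q_0) with the largest k >= 1 whose denominator stays <= 12; these approach x as k grows, and every other convergent or intermediate fraction in range is farther away.
Largest k: floor((12 - q_0)/q_1) = floor((12 - 1)/2) = 5.
That gives (5*9 + 4)/(5*2 + 1) = 49/11.
Compare the errors: |x - 9/2| = |308*2 - 9*69|/(69*2) = 5/138, and |x - 49/11| = |308*11 - 49*69|/(69*11) = 7/759.
Cross-multiplying, 7*138 = 966 < 3795 = 5*759, so 7/759 is smaller: the intermediate fraction 49/11 is closer to x than 9/2.

49/11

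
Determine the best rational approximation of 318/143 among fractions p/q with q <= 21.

Expand x = 318/143 as a continued fraction with the Euclidean algorithm:
  318 = 2*143 + 32, so a_0 = 2.
  143 = 4*32 + 15, so a_1 = 4.
  32 = 2*15 + 2, so a_2 = 2.
  15 = 7*2 + 1, so a_3 = 7.
  2 = 2*1 + 0, so a_4 = 2.
so x = [2; 4, 2, 7, 2].
Convergents (p_i = a_i*p_{i-1} + p_{i-2}, q_i = a_i*q_{i-1} + q_{i-2} with p_{-2}=0, p_{-1}=1, q_{-2}=1, q_{-1}=0), until the denominator exceeds 21:
  i=0: a_0=2, p_0 = 2*1 + 0 = 2, q_0 = 2*0 + 1 = 1.
  i=1: a_1=4, p_1 = 4*2 + 1 = 9, q_1 = 4*1 + 0 = 4.
  i=2: a_2=2, p_2 = 2*9 + 2 = 20, q_2 = 2*4 + 1 = 9.
  i=3: a_3=7, p_3 = 7*20 + 9 = 149, q_3 = 7*9 + 4 = 67.
q_3 = 67 > 21, so the last convergent with denominator <= 21 is p_2/q_2 = 20/9.
The closest fraction with denominator <= 21 is either p_2/q_2 or the intermediate fraction (k*p_2 + p_1)/(k*q_2 + q_1) with the largest k >= 1 whose denominator stays <= 21; these approach x as k grows, and every other convergent or intermediate fraction in range is farther away.
Largest k: floor((21 - q_1)/q_2) = floor((21 - 4)/9) = 1.
That gives (1*20 + 9)/(1*9 + 4) = 29/13.
Compare the errors: |x - 20/9| = |318*9 - 20*143|/(143*9) = 2/1287, and |x - 29/13| = |318*13 - 29*143|/(143*13) = 13/1859.
Cross-multiplying, 2*1859 = 3718 < 16731 = 13*1287, so 2/1287 is smaller: the convergent 20/9 is closer to x than 29/13.

20/9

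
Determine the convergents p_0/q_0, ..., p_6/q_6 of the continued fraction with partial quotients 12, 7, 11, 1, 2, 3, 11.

12/1, 85/7, 947/78, 1032/85, 3011/248, 10065/829, 113726/9367

Using the convergent recurrence p_i = a_i*p_{i-1} + p_{i-2}, q_i = a_i*q_{i-1} + q_{i-2} with p_{-2}=0, p_{-1}=1, q_{-2}=1, q_{-1}=0:
  i=0: a_0=12, p_0 = 12*1 + 0 = 12, q_0 = 12*0 + 1 = 1.
  i=1: a_1=7, p_1 = 7*12 + 1 = 85, q_1 = 7*1 + 0 = 7.
  i=2: a_2=11, p_2 = 11*85 + 12 = 947, q_2 = 11*7 + 1 = 78.
  i=3: a_3=1, p_3 = 1*947 + 85 = 1032, q_3 = 1*78 + 7 = 85.
  i=4: a_4=2, p_4 = 2*1032 + 947 = 3011, q_4 = 2*85 + 78 = 248.
  i=5: a_5=3, p_5 = 3*3011 + 1032 = 10065, q_5 = 3*248 + 85 = 829.
  i=6: a_6=11, p_6 = 11*10065 + 3011 = 113726, q_6 = 11*829 + 248 = 9367.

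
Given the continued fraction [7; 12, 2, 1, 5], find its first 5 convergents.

7/1, 85/12, 177/25, 262/37, 1487/210

Using the convergent recurrence p_i = a_i*p_{i-1} + p_{i-2}, q_i = a_i*q_{i-1} + q_{i-2} with p_{-2}=0, p_{-1}=1, q_{-2}=1, q_{-1}=0:
  i=0: a_0=7, p_0 = 7*1 + 0 = 7, q_0 = 7*0 + 1 = 1.
  i=1: a_1=12, p_1 = 12*7 + 1 = 85, q_1 = 12*1 + 0 = 12.
  i=2: a_2=2, p_2 = 2*85 + 7 = 177, q_2 = 2*12 + 1 = 25.
  i=3: a_3=1, p_3 = 1*177 + 85 = 262, q_3 = 1*25 + 12 = 37.
  i=4: a_4=5, p_4 = 5*262 + 177 = 1487, q_4 = 5*37 + 25 = 210.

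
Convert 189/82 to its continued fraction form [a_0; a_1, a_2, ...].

Run the Euclidean algorithm on 189 and 82; the successive quotients are the partial quotients a_0, a_1, ... (each step inverts the fractional part left over by the previous one):
  189 = 2*82 + 25, so a_0 = 2.
  82 = 3*25 + 7, so a_1 = 3.
  25 = 3*7 + 4, so a_2 = 3.
  7 = 1*4 + 3, so a_3 = 1.
  4 = 1*3 + 1, so a_4 = 1.
  3 = 3*1 + 0, so a_5 = 3.
The remainder reaches 0 after 6 divisions, so the expansion has 6 partial quotients, read off in order.

[2; 3, 3, 1, 1, 3]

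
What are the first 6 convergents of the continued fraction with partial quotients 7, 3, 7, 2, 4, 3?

Using the convergent recurrence p_i = a_i*p_{i-1} + p_{i-2}, q_i = a_i*q_{i-1} + q_{i-2} with p_{-2}=0, p_{-1}=1, q_{-2}=1, q_{-1}=0:
  i=0: a_0=7, p_0 = 7*1 + 0 = 7, q_0 = 7*0 + 1 = 1.
  i=1: a_1=3, p_1 = 3*7 + 1 = 22, q_1 = 3*1 + 0 = 3.
  i=2: a_2=7, p_2 = 7*22 + 7 = 161, q_2 = 7*3 + 1 = 22.
  i=3: a_3=2, p_3 = 2*161 + 22 = 344, q_3 = 2*22 + 3 = 47.
  i=4: a_4=4, p_4 = 4*344 + 161 = 1537, q_4 = 4*47 + 22 = 210.
  i=5: a_5=3, p_5 = 3*1537 + 344 = 4955, q_5 = 3*210 + 47 = 677.

7/1, 22/3, 161/22, 344/47, 1537/210, 4955/677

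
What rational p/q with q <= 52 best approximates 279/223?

5/4

Expand x = 279/223 as a continued fraction with the Euclidean algorithm:
  279 = 1*223 + 56, so a_0 = 1.
  223 = 3*56 + 55, so a_1 = 3.
  56 = 1*55 + 1, so a_2 = 1.
  55 = 55*1 + 0, so a_3 = 55.
so x = [1; 3, 1, 55].
Convergents (p_i = a_i*p_{i-1} + p_{i-2}, q_i = a_i*q_{i-1} + q_{i-2} with p_{-2}=0, p_{-1}=1, q_{-2}=1, q_{-1}=0), until the denominator exceeds 52:
  i=0: a_0=1, p_0 = 1*1 + 0 = 1, q_0 = 1*0 + 1 = 1.
  i=1: a_1=3, p_1 = 3*1 + 1 = 4, q_1 = 3*1 + 0 = 3.
  i=2: a_2=1, p_2 = 1*4 + 1 = 5, q_2 = 1*3 + 1 = 4.
  i=3: a_3=55, p_3 = 55*5 + 4 = 279, q_3 = 55*4 + 3 = 223.
q_3 = 223 > 52, so the last convergent with denominator <= 52 is p_2/q_2 = 5/4.
The closest fraction with denominator <= 52 is either p_2/q_2 or the intermediate fraction (k*p_2 + p_1)/(k*q_2 + q_1) with the largest k >= 1 whose denominator stays <= 52; these approach x as k grows, and every other convergent or intermediate fraction in range is farther away.
Largest k: floor((52 - q_1)/q_2) = floor((52 - 3)/4) = 12.
That gives (12*5 + 4)/(12*4 + 3) = 64/51.
Compare the errors: |x - 5/4| = |279*4 - 5*223|/(223*4) = 1/892, and |x - 64/51| = |279*51 - 64*223|/(223*51) = 43/11373.
Cross-multiplying, 1*11373 = 11373 < 38356 = 43*892, so 1/892 is smaller: the convergent 5/4 is closer to x than 64/51.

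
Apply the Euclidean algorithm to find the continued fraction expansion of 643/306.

[2; 9, 1, 6, 1, 3]

Run the Euclidean algorithm on 643 and 306; the successive quotients are the partial quotients a_0, a_1, ... (each step inverts the fractional part left over by the previous one):
  643 = 2*306 + 31, so a_0 = 2.
  306 = 9*31 + 27, so a_1 = 9.
  31 = 1*27 + 4, so a_2 = 1.
  27 = 6*4 + 3, so a_3 = 6.
  4 = 1*3 + 1, so a_4 = 1.
  3 = 3*1 + 0, so a_5 = 3.
The remainder reaches 0 after 6 divisions, so the expansion has 6 partial quotients, read off in order.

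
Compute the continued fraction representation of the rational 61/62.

[0; 1, 61]

Run the Euclidean algorithm on 61 and 62; the successive quotients are the partial quotients a_0, a_1, ... (each step inverts the fractional part left over by the previous one):
  61 = 0*62 + 61, so a_0 = 0.
  62 = 1*61 + 1, so a_1 = 1.
  61 = 61*1 + 0, so a_2 = 61.
The remainder reaches 0 after 3 divisions, so the expansion has 3 partial quotients, read off in order.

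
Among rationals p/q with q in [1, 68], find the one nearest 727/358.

Expand x = 727/358 as a continued fraction with the Euclidean algorithm:
  727 = 2*358 + 11, so a_0 = 2.
  358 = 32*11 + 6, so a_1 = 32.
  11 = 1*6 + 5, so a_2 = 1.
  6 = 1*5 + 1, so a_3 = 1.
  5 = 5*1 + 0, so a_4 = 5.
so x = [2; 32, 1, 1, 5].
Convergents (p_i = a_i*p_{i-1} + p_{i-2}, q_i = a_i*q_{i-1} + q_{i-2} with p_{-2}=0, p_{-1}=1, q_{-2}=1, q_{-1}=0), until the denominator exceeds 68:
  i=0: a_0=2, p_0 = 2*1 + 0 = 2, q_0 = 2*0 + 1 = 1.
  i=1: a_1=32, p_1 = 32*2 + 1 = 65, q_1 = 32*1 + 0 = 32.
  i=2: a_2=1, p_2 = 1*65 + 2 = 67, q_2 = 1*32 + 1 = 33.
  i=3: a_3=1, p_3 = 1*67 + 65 = 132, q_3 = 1*33 + 32 = 65.
  i=4: a_4=5, p_4 = 5*132 + 67 = 727, q_4 = 5*65 + 33 = 358.
q_4 = 358 > 68, so the last convergent with denominator <= 68 is p_3/q_3 = 132/65.
The closest fraction with denominator <= 68 is either p_3/q_3 or the intermediate fraction (k*p_3 + p_2)/(k*q_3 + q_2) with the largest k >= 1 whose denominator stays <= 68; these approach x as k grows, and every other convergent or intermediate fraction in range is farther away.
Largest k: floor((68 - q_2)/q_3) = floor((68 - 33)/65) = 0.
Since k = 0, no intermediate fraction beyond p_3/q_3 has denominator <= 68, so the convergent 132/65 is the closest (its error is |727*65 - 132*358|/(358*65) = 1/23270).

132/65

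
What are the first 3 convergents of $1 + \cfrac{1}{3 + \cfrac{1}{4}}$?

Using the convergent recurrence p_i = a_i*p_{i-1} + p_{i-2}, q_i = a_i*q_{i-1} + q_{i-2} with p_{-2}=0, p_{-1}=1, q_{-2}=1, q_{-1}=0:
  i=0: a_0=1, p_0 = 1*1 + 0 = 1, q_0 = 1*0 + 1 = 1.
  i=1: a_1=3, p_1 = 3*1 + 1 = 4, q_1 = 3*1 + 0 = 3.
  i=2: a_2=4, p_2 = 4*4 + 1 = 17, q_2 = 4*3 + 1 = 13.

1/1, 4/3, 17/13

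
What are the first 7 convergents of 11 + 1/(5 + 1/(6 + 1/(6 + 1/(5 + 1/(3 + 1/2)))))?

Using the convergent recurrence p_i = a_i*p_{i-1} + p_{i-2}, q_i = a_i*q_{i-1} + q_{i-2} with p_{-2}=0, p_{-1}=1, q_{-2}=1, q_{-1}=0:
  i=0: a_0=11, p_0 = 11*1 + 0 = 11, q_0 = 11*0 + 1 = 1.
  i=1: a_1=5, p_1 = 5*11 + 1 = 56, q_1 = 5*1 + 0 = 5.
  i=2: a_2=6, p_2 = 6*56 + 11 = 347, q_2 = 6*5 + 1 = 31.
  i=3: a_3=6, p_3 = 6*347 + 56 = 2138, q_3 = 6*31 + 5 = 191.
  i=4: a_4=5, p_4 = 5*2138 + 347 = 11037, q_4 = 5*191 + 31 = 986.
  i=5: a_5=3, p_5 = 3*11037 + 2138 = 35249, q_5 = 3*986 + 191 = 3149.
  i=6: a_6=2, p_6 = 2*35249 + 11037 = 81535, q_6 = 2*3149 + 986 = 7284.

11/1, 56/5, 347/31, 2138/191, 11037/986, 35249/3149, 81535/7284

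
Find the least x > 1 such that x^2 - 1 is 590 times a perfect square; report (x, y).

First expand sqrt(590) as a continued fraction. With x_i = (sqrt(590) + m_i)/d_i and (m_0, d_0) = (0, 1): a_0 = floor(sqrt(590)) = 24, since 24^2 = 576 <= 590 < 625 = 25^2.
Iterate m_{i+1} = d_i*a_i - m_i, d_{i+1} = (590 - m_{i+1}^2)/d_i, a_{i+1} = floor((a_0 + m_{i+1})/d_{i+1}):
  m_1 = 1*24 - 0 = 24, d_1 = (590 - 24^2)/1 = 14/1 = 14, a_1 = floor((24 + 24)/14) = 3.
  m_2 = 14*3 - 24 = 18, d_2 = (590 - 18^2)/14 = 266/14 = 19, a_2 = floor((24 + 18)/19) = 2.
  m_3 = 19*2 - 18 = 20, d_3 = (590 - 20^2)/19 = 190/19 = 10, a_3 = floor((24 + 20)/10) = 4.
  m_4 = 10*4 - 20 = 20, d_4 = (590 - 20^2)/10 = 190/10 = 19, a_4 = floor((24 + 20)/19) = 2.
  m_5 = 19*2 - 20 = 18, d_5 = (590 - 18^2)/19 = 266/19 = 14, a_5 = floor((24 + 18)/14) = 3.
  m_6 = 14*3 - 18 = 24, d_6 = (590 - 24^2)/14 = 14/14 = 1, a_6 = floor((24 + 24)/1) = 48.
  m_7 = 1*48 - 24 = 24, d_7 = (590 - 24^2)/1 = 14/1 = 14: (m_7, d_7) = (m_1, d_1) = (24, 14), so from here the quotients repeat a_1, ..., a_6; the period length is 6.
So sqrt(590) = [24; (3, 2, 4, 2, 3, 48)] with period length k = 6.
k is even, so the fundamental solution of x^2 - 590y^2 = 1 is (p_{k-1}, q_{k-1}) = (p_5, q_5); compute convergents through index 5.
Convergents (p_i = a_i*p_{i-1} + p_{i-2}, q_i = a_i*q_{i-1} + q_{i-2} with p_{-2}=0, p_{-1}=1, q_{-2}=1, q_{-1}=0):
  i=0: a_0=24, p_0 = 24*1 + 0 = 24, q_0 = 24*0 + 1 = 1.
  i=1: a_1=3, p_1 = 3*24 + 1 = 73, q_1 = 3*1 + 0 = 3.
  i=2: a_2=2, p_2 = 2*73 + 24 = 170, q_2 = 2*3 + 1 = 7.
  i=3: a_3=4, p_3 = 4*170 + 73 = 753, q_3 = 4*7 + 3 = 31.
  i=4: a_4=2, p_4 = 2*753 + 170 = 1676, q_4 = 2*31 + 7 = 69.
  i=5: a_5=3, p_5 = 3*1676 + 753 = 5781, q_5 = 3*69 + 31 = 238.
Check: 5781^2 - 590*238^2 = 33419961 - 33419960 = 1, so (x, y) = (5781, 238) solves the equation, and by the theorem it is the least positive solution.

(x, y) = (5781, 238)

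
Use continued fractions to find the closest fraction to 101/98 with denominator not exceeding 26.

Expand x = 101/98 as a continued fraction with the Euclidean algorithm:
  101 = 1*98 + 3, so a_0 = 1.
  98 = 32*3 + 2, so a_1 = 32.
  3 = 1*2 + 1, so a_2 = 1.
  2 = 2*1 + 0, so a_3 = 2.
so x = [1; 32, 1, 2].
Convergents (p_i = a_i*p_{i-1} + p_{i-2}, q_i = a_i*q_{i-1} + q_{i-2} with p_{-2}=0, p_{-1}=1, q_{-2}=1, q_{-1}=0), until the denominator exceeds 26:
  i=0: a_0=1, p_0 = 1*1 + 0 = 1, q_0 = 1*0 + 1 = 1.
  i=1: a_1=32, p_1 = 32*1 + 1 = 33, q_1 = 32*1 + 0 = 32.
q_1 = 32 > 26, so the last convergent with denominator <= 26 is p_0/q_0 = 1/1.
The closest fraction with denominator <= 26 is either p_0/q_0 or the intermediate fraction (k*p_0 + p_{-1})/(k*q_0 + q_{-1}) with the largest k >= 1 whose denominator stays <= 26; these approach x as k grows, and every other convergent or intermediate fraction in range is farther away.
Largest k: floor((26 - q_{-1})/q_0) = floor((26 - 0)/1) = 26 (using the seeds p_{-1} = 1, q_{-1} = 0).
That gives (26*1 + 1)/(26*1 + 0) = 27/26.
Compare the errors: |x - 1/1| = |101*1 - 1*98|/(98*1) = 3/98, and |x - 27/26| = |101*26 - 27*98|/(98*26) = 20/2548.
Cross-multiplying, 20*98 = 1960 < 7644 = 3*2548, so 20/2548 is smaller: the intermediate fraction 27/26 is closer to x than 1/1.

27/26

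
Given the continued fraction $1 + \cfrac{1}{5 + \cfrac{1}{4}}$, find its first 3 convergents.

1/1, 6/5, 25/21

Using the convergent recurrence p_i = a_i*p_{i-1} + p_{i-2}, q_i = a_i*q_{i-1} + q_{i-2} with p_{-2}=0, p_{-1}=1, q_{-2}=1, q_{-1}=0:
  i=0: a_0=1, p_0 = 1*1 + 0 = 1, q_0 = 1*0 + 1 = 1.
  i=1: a_1=5, p_1 = 5*1 + 1 = 6, q_1 = 5*1 + 0 = 5.
  i=2: a_2=4, p_2 = 4*6 + 1 = 25, q_2 = 4*5 + 1 = 21.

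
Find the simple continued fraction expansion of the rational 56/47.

Run the Euclidean algorithm on 56 and 47; the successive quotients are the partial quotients a_0, a_1, ... (each step inverts the fractional part left over by the previous one):
  56 = 1*47 + 9, so a_0 = 1.
  47 = 5*9 + 2, so a_1 = 5.
  9 = 4*2 + 1, so a_2 = 4.
  2 = 2*1 + 0, so a_3 = 2.
The remainder reaches 0 after 4 divisions, so the expansion has 4 partial quotients, read off in order.

[1; 5, 4, 2]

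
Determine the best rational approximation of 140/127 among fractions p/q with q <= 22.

11/10

Expand x = 140/127 as a continued fraction with the Euclidean algorithm:
  140 = 1*127 + 13, so a_0 = 1.
  127 = 9*13 + 10, so a_1 = 9.
  13 = 1*10 + 3, so a_2 = 1.
  10 = 3*3 + 1, so a_3 = 3.
  3 = 3*1 + 0, so a_4 = 3.
so x = [1; 9, 1, 3, 3].
Convergents (p_i = a_i*p_{i-1} + p_{i-2}, q_i = a_i*q_{i-1} + q_{i-2} with p_{-2}=0, p_{-1}=1, q_{-2}=1, q_{-1}=0), until the denominator exceeds 22:
  i=0: a_0=1, p_0 = 1*1 + 0 = 1, q_0 = 1*0 + 1 = 1.
  i=1: a_1=9, p_1 = 9*1 + 1 = 10, q_1 = 9*1 + 0 = 9.
  i=2: a_2=1, p_2 = 1*10 + 1 = 11, q_2 = 1*9 + 1 = 10.
  i=3: a_3=3, p_3 = 3*11 + 10 = 43, q_3 = 3*10 + 9 = 39.
q_3 = 39 > 22, so the last convergent with denominator <= 22 is p_2/q_2 = 11/10.
The closest fraction with denominator <= 22 is either p_2/q_2 or the intermediate fraction (k*p_2 + p_1)/(k*q_2 + q_1) with the largest k >= 1 whose denominator stays <= 22; these approach x as k grows, and every other convergent or intermediate fraction in range is farther away.
Largest k: floor((22 - q_1)/q_2) = floor((22 - 9)/10) = 1.
That gives (1*11 + 10)/(1*10 + 9) = 21/19.
Compare the errors: |x - 11/10| = |140*10 - 11*127|/(127*10) = 3/1270, and |x - 21/19| = |140*19 - 21*127|/(127*19) = 7/2413.
Cross-multiplying, 3*2413 = 7239 < 8890 = 7*1270, so 3/1270 is smaller: the convergent 11/10 is closer to x than 21/19.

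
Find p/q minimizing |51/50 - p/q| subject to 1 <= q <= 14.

1/1

Expand x = 51/50 as a continued fraction with the Euclidean algorithm:
  51 = 1*50 + 1, so a_0 = 1.
  50 = 50*1 + 0, so a_1 = 50.
so x = [1; 50].
Convergents (p_i = a_i*p_{i-1} + p_{i-2}, q_i = a_i*q_{i-1} + q_{i-2} with p_{-2}=0, p_{-1}=1, q_{-2}=1, q_{-1}=0), until the denominator exceeds 14:
  i=0: a_0=1, p_0 = 1*1 + 0 = 1, q_0 = 1*0 + 1 = 1.
  i=1: a_1=50, p_1 = 50*1 + 1 = 51, q_1 = 50*1 + 0 = 50.
q_1 = 50 > 14, so the last convergent with denominator <= 14 is p_0/q_0 = 1/1.
The closest fraction with denominator <= 14 is either p_0/q_0 or the intermediate fraction (k*p_0 + p_{-1})/(k*q_0 + q_{-1}) with the largest k >= 1 whose denominator stays <= 14; these approach x as k grows, and every other convergent or intermediate fraction in range is farther away.
Largest k: floor((14 - q_{-1})/q_0) = floor((14 - 0)/1) = 14 (using the seeds p_{-1} = 1, q_{-1} = 0).
That gives (14*1 + 1)/(14*1 + 0) = 15/14.
Compare the errors: |x - 1/1| = |51*1 - 1*50|/(50*1) = 1/50, and |x - 15/14| = |51*14 - 15*50|/(50*14) = 36/700.
Cross-multiplying, 1*700 = 700 < 1800 = 36*50, so 1/50 is smaller: the convergent 1/1 is closer to x than 15/14.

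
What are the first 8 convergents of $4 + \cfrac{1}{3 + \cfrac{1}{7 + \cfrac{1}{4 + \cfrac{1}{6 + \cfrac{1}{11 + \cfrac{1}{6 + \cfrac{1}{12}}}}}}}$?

Using the convergent recurrence p_i = a_i*p_{i-1} + p_{i-2}, q_i = a_i*q_{i-1} + q_{i-2} with p_{-2}=0, p_{-1}=1, q_{-2}=1, q_{-1}=0:
  i=0: a_0=4, p_0 = 4*1 + 0 = 4, q_0 = 4*0 + 1 = 1.
  i=1: a_1=3, p_1 = 3*4 + 1 = 13, q_1 = 3*1 + 0 = 3.
  i=2: a_2=7, p_2 = 7*13 + 4 = 95, q_2 = 7*3 + 1 = 22.
  i=3: a_3=4, p_3 = 4*95 + 13 = 393, q_3 = 4*22 + 3 = 91.
  i=4: a_4=6, p_4 = 6*393 + 95 = 2453, q_4 = 6*91 + 22 = 568.
  i=5: a_5=11, p_5 = 11*2453 + 393 = 27376, q_5 = 11*568 + 91 = 6339.
  i=6: a_6=6, p_6 = 6*27376 + 2453 = 166709, q_6 = 6*6339 + 568 = 38602.
  i=7: a_7=12, p_7 = 12*166709 + 27376 = 2027884, q_7 = 12*38602 + 6339 = 469563.

4/1, 13/3, 95/22, 393/91, 2453/568, 27376/6339, 166709/38602, 2027884/469563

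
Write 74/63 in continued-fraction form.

[1; 5, 1, 2, 1, 2]

Run the Euclidean algorithm on 74 and 63; the successive quotients are the partial quotients a_0, a_1, ... (each step inverts the fractional part left over by the previous one):
  74 = 1*63 + 11, so a_0 = 1.
  63 = 5*11 + 8, so a_1 = 5.
  11 = 1*8 + 3, so a_2 = 1.
  8 = 2*3 + 2, so a_3 = 2.
  3 = 1*2 + 1, so a_4 = 1.
  2 = 2*1 + 0, so a_5 = 2.
The remainder reaches 0 after 6 divisions, so the expansion has 6 partial quotients, read off in order.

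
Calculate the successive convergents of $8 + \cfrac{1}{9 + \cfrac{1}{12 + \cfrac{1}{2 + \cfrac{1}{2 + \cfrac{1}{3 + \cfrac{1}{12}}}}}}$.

8/1, 73/9, 884/109, 1841/227, 4566/563, 15539/1916, 191034/23555

Using the convergent recurrence p_i = a_i*p_{i-1} + p_{i-2}, q_i = a_i*q_{i-1} + q_{i-2} with p_{-2}=0, p_{-1}=1, q_{-2}=1, q_{-1}=0:
  i=0: a_0=8, p_0 = 8*1 + 0 = 8, q_0 = 8*0 + 1 = 1.
  i=1: a_1=9, p_1 = 9*8 + 1 = 73, q_1 = 9*1 + 0 = 9.
  i=2: a_2=12, p_2 = 12*73 + 8 = 884, q_2 = 12*9 + 1 = 109.
  i=3: a_3=2, p_3 = 2*884 + 73 = 1841, q_3 = 2*109 + 9 = 227.
  i=4: a_4=2, p_4 = 2*1841 + 884 = 4566, q_4 = 2*227 + 109 = 563.
  i=5: a_5=3, p_5 = 3*4566 + 1841 = 15539, q_5 = 3*563 + 227 = 1916.
  i=6: a_6=12, p_6 = 12*15539 + 4566 = 191034, q_6 = 12*1916 + 563 = 23555.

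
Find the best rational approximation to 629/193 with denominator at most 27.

Expand x = 629/193 as a continued fraction with the Euclidean algorithm:
  629 = 3*193 + 50, so a_0 = 3.
  193 = 3*50 + 43, so a_1 = 3.
  50 = 1*43 + 7, so a_2 = 1.
  43 = 6*7 + 1, so a_3 = 6.
  7 = 7*1 + 0, so a_4 = 7.
so x = [3; 3, 1, 6, 7].
Convergents (p_i = a_i*p_{i-1} + p_{i-2}, q_i = a_i*q_{i-1} + q_{i-2} with p_{-2}=0, p_{-1}=1, q_{-2}=1, q_{-1}=0), until the denominator exceeds 27:
  i=0: a_0=3, p_0 = 3*1 + 0 = 3, q_0 = 3*0 + 1 = 1.
  i=1: a_1=3, p_1 = 3*3 + 1 = 10, q_1 = 3*1 + 0 = 3.
  i=2: a_2=1, p_2 = 1*10 + 3 = 13, q_2 = 1*3 + 1 = 4.
  i=3: a_3=6, p_3 = 6*13 + 10 = 88, q_3 = 6*4 + 3 = 27.
  i=4: a_4=7, p_4 = 7*88 + 13 = 629, q_4 = 7*27 + 4 = 193.
q_4 = 193 > 27, so the last convergent with denominator <= 27 is p_3/q_3 = 88/27.
The closest fraction with denominator <= 27 is either p_3/q_3 or the intermediate fraction (k*p_3 + p_2)/(k*q_3 + q_2) with the largest k >= 1 whose denominator stays <= 27; these approach x as k grows, and every other convergent or intermediate fraction in range is farther away.
Largest k: floor((27 - q_2)/q_3) = floor((27 - 4)/27) = 0.
Since k = 0, no intermediate fraction beyond p_3/q_3 has denominator <= 27, so the convergent 88/27 is the closest (its error is |629*27 - 88*193|/(193*27) = 1/5211).

88/27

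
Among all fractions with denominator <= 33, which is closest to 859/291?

62/21

Expand x = 859/291 as a continued fraction with the Euclidean algorithm:
  859 = 2*291 + 277, so a_0 = 2.
  291 = 1*277 + 14, so a_1 = 1.
  277 = 19*14 + 11, so a_2 = 19.
  14 = 1*11 + 3, so a_3 = 1.
  11 = 3*3 + 2, so a_4 = 3.
  3 = 1*2 + 1, so a_5 = 1.
  2 = 2*1 + 0, so a_6 = 2.
so x = [2; 1, 19, 1, 3, 1, 2].
Convergents (p_i = a_i*p_{i-1} + p_{i-2}, q_i = a_i*q_{i-1} + q_{i-2} with p_{-2}=0, p_{-1}=1, q_{-2}=1, q_{-1}=0), until the denominator exceeds 33:
  i=0: a_0=2, p_0 = 2*1 + 0 = 2, q_0 = 2*0 + 1 = 1.
  i=1: a_1=1, p_1 = 1*2 + 1 = 3, q_1 = 1*1 + 0 = 1.
  i=2: a_2=19, p_2 = 19*3 + 2 = 59, q_2 = 19*1 + 1 = 20.
  i=3: a_3=1, p_3 = 1*59 + 3 = 62, q_3 = 1*20 + 1 = 21.
  i=4: a_4=3, p_4 = 3*62 + 59 = 245, q_4 = 3*21 + 20 = 83.
q_4 = 83 > 33, so the last convergent with denominator <= 33 is p_3/q_3 = 62/21.
The closest fraction with denominator <= 33 is either p_3/q_3 or the intermediate fraction (k*p_3 + p_2)/(k*q_3 + q_2) with the largest k >= 1 whose denominator stays <= 33; these approach x as k grows, and every other convergent or intermediate fraction in range is farther away.
Largest k: floor((33 - q_2)/q_3) = floor((33 - 20)/21) = 0.
Since k = 0, no intermediate fraction beyond p_3/q_3 has denominator <= 33, so the convergent 62/21 is the closest (its error is |859*21 - 62*291|/(291*21) = 3/6111).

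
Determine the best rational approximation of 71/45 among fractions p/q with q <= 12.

Expand x = 71/45 as a continued fraction with the Euclidean algorithm:
  71 = 1*45 + 26, so a_0 = 1.
  45 = 1*26 + 19, so a_1 = 1.
  26 = 1*19 + 7, so a_2 = 1.
  19 = 2*7 + 5, so a_3 = 2.
  7 = 1*5 + 2, so a_4 = 1.
  5 = 2*2 + 1, so a_5 = 2.
  2 = 2*1 + 0, so a_6 = 2.
so x = [1; 1, 1, 2, 1, 2, 2].
Convergents (p_i = a_i*p_{i-1} + p_{i-2}, q_i = a_i*q_{i-1} + q_{i-2} with p_{-2}=0, p_{-1}=1, q_{-2}=1, q_{-1}=0), until the denominator exceeds 12:
  i=0: a_0=1, p_0 = 1*1 + 0 = 1, q_0 = 1*0 + 1 = 1.
  i=1: a_1=1, p_1 = 1*1 + 1 = 2, q_1 = 1*1 + 0 = 1.
  i=2: a_2=1, p_2 = 1*2 + 1 = 3, q_2 = 1*1 + 1 = 2.
  i=3: a_3=2, p_3 = 2*3 + 2 = 8, q_3 = 2*2 + 1 = 5.
  i=4: a_4=1, p_4 = 1*8 + 3 = 11, q_4 = 1*5 + 2 = 7.
  i=5: a_5=2, p_5 = 2*11 + 8 = 30, q_5 = 2*7 + 5 = 19.
q_5 = 19 > 12, so the last convergent with denominator <= 12 is p_4/q_4 = 11/7.
The closest fraction with denominator <= 12 is either p_4/q_4 or the intermediate fraction (k*p_4 + p_3)/(k*q_4 + q_3) with the largest k >= 1 whose denominator stays <= 12; these approach x as k grows, and every other convergent or intermediate fraction in range is farther away.
Largest k: floor((12 - q_3)/q_4) = floor((12 - 5)/7) = 1.
That gives (1*11 + 8)/(1*7 + 5) = 19/12.
Compare the errors: |x - 11/7| = |71*7 - 11*45|/(45*7) = 2/315, and |x - 19/12| = |71*12 - 19*45|/(45*12) = 3/540.
Cross-multiplying, 3*315 = 945 < 1080 = 2*540, so 3/540 is smaller: the intermediate fraction 19/12 is closer to x than 11/7.

19/12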